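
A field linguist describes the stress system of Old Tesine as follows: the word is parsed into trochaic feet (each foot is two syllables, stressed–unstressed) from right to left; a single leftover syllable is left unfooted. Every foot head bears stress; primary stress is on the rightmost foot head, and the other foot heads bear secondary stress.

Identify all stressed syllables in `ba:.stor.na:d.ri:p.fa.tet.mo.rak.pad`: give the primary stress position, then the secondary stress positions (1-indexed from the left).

primary 8, secondary 2, 4, 6

Parse right to left into trochaic (ˈσσ) feet: ba: (ˈstor.na:d) (ˈri:p.fa) (ˈtet.mo) (ˈrak.pad). Syllable 1 is left unfooted.
Foot heads (stressed positions): 2, 4, 6, 8.
End Rule Rightmost: primary stress on the rightmost head = syllable 8.
Secondary stress on 2, 4, 6: ba:.ˌstor.na:d.ˌri:p.fa.ˌtet.mo.ˈrak.pad.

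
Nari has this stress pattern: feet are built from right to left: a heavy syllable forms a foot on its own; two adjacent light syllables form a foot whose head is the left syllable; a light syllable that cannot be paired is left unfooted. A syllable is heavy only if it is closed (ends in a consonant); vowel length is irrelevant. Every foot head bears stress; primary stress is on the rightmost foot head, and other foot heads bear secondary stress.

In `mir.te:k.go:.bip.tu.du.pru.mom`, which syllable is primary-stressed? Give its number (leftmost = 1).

8

Weights: 1 mir H, 2 te:k H, 3 go: L, 4 bip H, 5 tu L, 6 du L, 7 pru L, 8 mom H.
Parse right to left (heavy = foot alone; LL = one foot; stranded L unfooted): (ˈmir) (ˈte:k) go: (ˈbip) tu (ˈdu.pru) (ˈmom).
Foot heads: 1, 2, 4, 6, 8.
Primary stress on the rightmost head = syllable 8.
Primary stress: syllable 8 → mir.te:k.go:.bip.tu.du.pru.ˈmom.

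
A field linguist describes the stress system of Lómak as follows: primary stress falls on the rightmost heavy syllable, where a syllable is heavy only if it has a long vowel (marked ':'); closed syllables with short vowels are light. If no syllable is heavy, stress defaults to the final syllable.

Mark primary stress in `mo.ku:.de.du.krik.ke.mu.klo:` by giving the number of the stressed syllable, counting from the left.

8

Weights: 1 mo L, 2 ku: H, 3 de L, 4 du L, 5 krik L, 6 ke L, 7 mu L, 8 klo: H.
Heavy syllables in the domain: 2, 8. The rightmost is syllable 8 (klo:).
Primary stress: syllable 8 → mo.ku:.de.du.krik.ke.mu.ˈklo:.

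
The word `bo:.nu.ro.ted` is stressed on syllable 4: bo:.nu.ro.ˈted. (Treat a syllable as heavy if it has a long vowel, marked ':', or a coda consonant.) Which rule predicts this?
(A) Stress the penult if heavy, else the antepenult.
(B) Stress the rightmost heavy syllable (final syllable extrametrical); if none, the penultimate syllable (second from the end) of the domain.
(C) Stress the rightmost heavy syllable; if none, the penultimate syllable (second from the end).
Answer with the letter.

Rule A → syllable 2 (observed: 4).
Rule B → syllable 1 (observed: 4).
Rule C → syllable 4 ✓.

C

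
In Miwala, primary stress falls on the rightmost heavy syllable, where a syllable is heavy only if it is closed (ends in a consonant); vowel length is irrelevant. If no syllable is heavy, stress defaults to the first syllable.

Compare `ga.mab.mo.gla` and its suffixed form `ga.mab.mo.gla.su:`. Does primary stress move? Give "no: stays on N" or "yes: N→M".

no: stays on 2

Base `ga.mab.mo.gla` (4 syllables):
  Weights: 1 ga L, 2 mab H, 3 mo L, 4 gla L.
  Heavy syllables in the domain: 2. The rightmost is syllable 2 (mab).
  → primary stress on syllable 2.
Suffixed `ga.mab.mo.gla.su:` (5 syllables):
  Weights: 1 ga L, 2 mab H, 3 mo L, 4 gla L, 5 su: L.
  Heavy syllables in the domain: 2. The rightmost is syllable 2 (mab).
  → primary stress on syllable 2.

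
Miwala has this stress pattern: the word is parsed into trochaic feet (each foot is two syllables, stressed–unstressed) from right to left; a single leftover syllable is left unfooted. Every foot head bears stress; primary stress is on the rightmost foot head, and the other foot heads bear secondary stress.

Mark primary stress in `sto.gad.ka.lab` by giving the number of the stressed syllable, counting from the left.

Parse right to left into trochaic (ˈσσ) feet: (ˈsto.gad) (ˈka.lab).
Foot heads (stressed positions): 1, 3.
End Rule Rightmost: primary stress on the rightmost head = syllable 3.
Primary stress: syllable 3 → sto.gad.ˈka.lab.

3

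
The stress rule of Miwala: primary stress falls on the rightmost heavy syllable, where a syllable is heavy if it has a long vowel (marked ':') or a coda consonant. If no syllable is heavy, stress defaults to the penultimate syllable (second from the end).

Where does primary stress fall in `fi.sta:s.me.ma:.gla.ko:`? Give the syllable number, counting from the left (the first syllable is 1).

Weights: 1 fi L, 2 sta:s H, 3 me L, 4 ma: H, 5 gla L, 6 ko: H.
Heavy syllables in the domain: 2, 4, 6. The rightmost is syllable 6 (ko:).
Primary stress: syllable 6 → fi.sta:s.me.ma:.gla.ˈko:.

6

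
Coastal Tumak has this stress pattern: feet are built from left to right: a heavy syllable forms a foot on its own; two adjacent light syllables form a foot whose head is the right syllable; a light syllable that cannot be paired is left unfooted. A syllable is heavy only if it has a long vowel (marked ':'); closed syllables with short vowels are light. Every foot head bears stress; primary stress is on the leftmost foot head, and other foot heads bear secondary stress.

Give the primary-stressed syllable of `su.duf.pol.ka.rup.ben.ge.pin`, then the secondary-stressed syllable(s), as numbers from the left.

primary 2, secondary 4, 6, 8

Weights: 1 su L, 2 duf L, 3 pol L, 4 ka L, 5 rup L, 6 ben L, 7 ge L, 8 pin L.
Parse left to right (heavy = foot alone; LL = one foot; stranded L unfooted): (su.ˈduf) (pol.ˈka) (rup.ˈben) (ge.ˈpin).
Foot heads: 2, 4, 6, 8.
Primary stress on the leftmost head = syllable 2.
Secondary stress on 4, 6, 8: su.ˈduf.pol.ˌka.rup.ˌben.ge.ˌpin.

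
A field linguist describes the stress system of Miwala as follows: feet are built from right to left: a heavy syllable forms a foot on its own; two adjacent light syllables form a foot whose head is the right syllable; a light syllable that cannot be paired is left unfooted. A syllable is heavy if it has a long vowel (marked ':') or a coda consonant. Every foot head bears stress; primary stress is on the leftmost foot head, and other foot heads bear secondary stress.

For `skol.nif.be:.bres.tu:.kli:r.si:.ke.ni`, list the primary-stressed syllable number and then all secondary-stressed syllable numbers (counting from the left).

primary 1, secondary 2, 3, 4, 5, 6, 7, 9

Weights: 1 skol H, 2 nif H, 3 be: H, 4 bres H, 5 tu: H, 6 kli:r H, 7 si: H, 8 ke L, 9 ni L.
Parse right to left (heavy = foot alone; LL = one foot; stranded L unfooted): (ˈskol) (ˈnif) (ˈbe:) (ˈbres) (ˈtu:) (ˈkli:r) (ˈsi:) (ke.ˈni).
Foot heads: 1, 2, 3, 4, 5, 6, 7, 9.
Primary stress on the leftmost head = syllable 1.
Secondary stress on 2, 3, 4, 5, 6, 7, 9: ˈskol.ˌnif.ˌbe:.ˌbres.ˌtu:.ˌkli:r.ˌsi:.ke.ˌni.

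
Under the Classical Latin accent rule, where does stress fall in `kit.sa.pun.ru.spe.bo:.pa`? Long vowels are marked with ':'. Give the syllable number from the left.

6

Classical Latin: stress the penult if heavy (long vowel or closed), else the antepenult.
Weights: 5 spe L, 6 bo: H, 7 pa L.
The penult (syllable 6, bo:) is heavy, so it takes stress.
Stress on syllable 6: kit.sa.pun.ru.spe.ˈbo:.pa.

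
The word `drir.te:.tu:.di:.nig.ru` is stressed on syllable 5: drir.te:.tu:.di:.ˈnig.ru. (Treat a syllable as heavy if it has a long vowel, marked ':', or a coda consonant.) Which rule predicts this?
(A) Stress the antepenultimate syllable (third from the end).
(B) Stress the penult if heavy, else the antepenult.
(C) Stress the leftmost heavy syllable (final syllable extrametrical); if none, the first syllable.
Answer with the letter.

Rule A → syllable 4 (observed: 5).
Rule B → syllable 5 ✓.
Rule C → syllable 1 (observed: 5).

B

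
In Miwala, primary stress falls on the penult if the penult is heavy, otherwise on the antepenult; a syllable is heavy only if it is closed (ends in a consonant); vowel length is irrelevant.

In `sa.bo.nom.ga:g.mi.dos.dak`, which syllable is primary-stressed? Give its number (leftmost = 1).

6

Weights: 5 mi L, 6 dos H, 7 dak H.
The penult (syllable 6, dos) is heavy, so it takes stress.
Primary stress: syllable 6 → sa.bo.nom.ga:g.mi.ˈdos.dak.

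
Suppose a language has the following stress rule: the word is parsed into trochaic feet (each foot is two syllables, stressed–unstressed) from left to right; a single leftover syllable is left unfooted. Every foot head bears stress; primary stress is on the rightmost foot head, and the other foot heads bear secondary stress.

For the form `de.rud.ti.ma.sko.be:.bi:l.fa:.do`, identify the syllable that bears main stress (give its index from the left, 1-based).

Parse left to right into trochaic (ˈσσ) feet: (ˈde.rud) (ˈti.ma) (ˈsko.be:) (ˈbi:l.fa:) do. Syllable 9 is left unfooted.
Foot heads (stressed positions): 1, 3, 5, 7.
End Rule Rightmost: primary stress on the rightmost head = syllable 7.
Primary stress: syllable 7 → de.rud.ti.ma.sko.be:.ˈbi:l.fa:.do.

7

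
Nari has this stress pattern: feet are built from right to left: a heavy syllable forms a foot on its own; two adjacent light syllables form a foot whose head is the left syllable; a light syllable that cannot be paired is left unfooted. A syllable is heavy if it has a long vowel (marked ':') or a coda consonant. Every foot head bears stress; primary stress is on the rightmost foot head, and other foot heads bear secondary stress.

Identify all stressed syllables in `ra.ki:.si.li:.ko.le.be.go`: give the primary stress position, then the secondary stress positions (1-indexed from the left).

primary 7, secondary 2, 4, 5

Weights: 1 ra L, 2 ki: H, 3 si L, 4 li: H, 5 ko L, 6 le L, 7 be L, 8 go L.
Parse right to left (heavy = foot alone; LL = one foot; stranded L unfooted): ra (ˈki:) si (ˈli:) (ˈko.le) (ˈbe.go).
Foot heads: 2, 4, 5, 7.
Primary stress on the rightmost head = syllable 7.
Secondary stress on 2, 4, 5: ra.ˌki:.si.ˌli:.ˌko.le.ˈbe.go.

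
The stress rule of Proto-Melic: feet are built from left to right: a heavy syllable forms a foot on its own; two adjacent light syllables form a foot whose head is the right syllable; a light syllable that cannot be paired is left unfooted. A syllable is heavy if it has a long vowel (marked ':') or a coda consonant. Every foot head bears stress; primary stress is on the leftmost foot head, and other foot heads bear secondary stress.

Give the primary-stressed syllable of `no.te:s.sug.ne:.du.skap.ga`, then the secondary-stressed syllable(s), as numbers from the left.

primary 2, secondary 3, 4, 6

Weights: 1 no L, 2 te:s H, 3 sug H, 4 ne: H, 5 du L, 6 skap H, 7 ga L.
Parse left to right (heavy = foot alone; LL = one foot; stranded L unfooted): no (ˈte:s) (ˈsug) (ˈne:) du (ˈskap) ga.
Foot heads: 2, 3, 4, 6.
Primary stress on the leftmost head = syllable 2.
Secondary stress on 3, 4, 6: no.ˈte:s.ˌsug.ˌne:.du.ˌskap.ga.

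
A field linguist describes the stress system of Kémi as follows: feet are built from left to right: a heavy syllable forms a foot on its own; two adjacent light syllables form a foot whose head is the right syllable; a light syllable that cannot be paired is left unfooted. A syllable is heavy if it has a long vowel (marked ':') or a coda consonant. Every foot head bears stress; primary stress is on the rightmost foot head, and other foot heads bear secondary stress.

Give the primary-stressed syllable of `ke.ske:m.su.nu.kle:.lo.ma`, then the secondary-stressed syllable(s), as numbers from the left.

primary 7, secondary 2, 4, 5

Weights: 1 ke L, 2 ske:m H, 3 su L, 4 nu L, 5 kle: H, 6 lo L, 7 ma L.
Parse left to right (heavy = foot alone; LL = one foot; stranded L unfooted): ke (ˈske:m) (su.ˈnu) (ˈkle:) (lo.ˈma).
Foot heads: 2, 4, 5, 7.
Primary stress on the rightmost head = syllable 7.
Secondary stress on 2, 4, 5: ke.ˌske:m.su.ˌnu.ˌkle:.lo.ˈma.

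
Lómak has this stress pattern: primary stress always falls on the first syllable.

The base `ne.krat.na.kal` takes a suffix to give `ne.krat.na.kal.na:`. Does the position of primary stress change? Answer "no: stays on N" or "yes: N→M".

no: stays on 1

Base `ne.krat.na.kal` (4 syllables):
  The word has 4 syllables; the first syllable is syllable 1 (ne).
  → primary stress on syllable 1.
Suffixed `ne.krat.na.kal.na:` (5 syllables):
  The word has 5 syllables; the first syllable is syllable 1 (ne).
  → primary stress on syllable 1.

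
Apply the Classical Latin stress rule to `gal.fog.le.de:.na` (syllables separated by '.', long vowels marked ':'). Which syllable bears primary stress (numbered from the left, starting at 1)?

Classical Latin: stress the penult if heavy (long vowel or closed), else the antepenult.
Weights: 3 le L, 4 de: H, 5 na L.
The penult (syllable 4, de:) is heavy, so it takes stress.
Stress on syllable 4: gal.fog.le.ˈde:.na.

4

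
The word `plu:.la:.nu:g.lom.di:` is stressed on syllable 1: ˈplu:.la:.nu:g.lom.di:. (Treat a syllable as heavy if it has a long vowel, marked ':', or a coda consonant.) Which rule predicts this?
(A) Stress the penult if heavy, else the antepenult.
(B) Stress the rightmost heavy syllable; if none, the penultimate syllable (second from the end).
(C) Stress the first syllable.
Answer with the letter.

C

Rule A → syllable 4 (observed: 1).
Rule B → syllable 5 (observed: 1).
Rule C → syllable 1 ✓.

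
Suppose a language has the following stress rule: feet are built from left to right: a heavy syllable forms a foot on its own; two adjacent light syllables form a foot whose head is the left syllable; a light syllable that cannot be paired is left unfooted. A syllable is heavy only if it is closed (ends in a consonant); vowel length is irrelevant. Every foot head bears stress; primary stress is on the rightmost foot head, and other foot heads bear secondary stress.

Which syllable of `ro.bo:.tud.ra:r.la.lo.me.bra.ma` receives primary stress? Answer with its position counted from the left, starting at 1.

Weights: 1 ro L, 2 bo: L, 3 tud H, 4 ra:r H, 5 la L, 6 lo L, 7 me L, 8 bra L, 9 ma L.
Parse left to right (heavy = foot alone; LL = one foot; stranded L unfooted): (ˈro.bo:) (ˈtud) (ˈra:r) (ˈla.lo) (ˈme.bra) ma.
Foot heads: 1, 3, 4, 5, 7.
Primary stress on the rightmost head = syllable 7.
Primary stress: syllable 7 → ro.bo:.tud.ra:r.la.lo.ˈme.bra.ma.

7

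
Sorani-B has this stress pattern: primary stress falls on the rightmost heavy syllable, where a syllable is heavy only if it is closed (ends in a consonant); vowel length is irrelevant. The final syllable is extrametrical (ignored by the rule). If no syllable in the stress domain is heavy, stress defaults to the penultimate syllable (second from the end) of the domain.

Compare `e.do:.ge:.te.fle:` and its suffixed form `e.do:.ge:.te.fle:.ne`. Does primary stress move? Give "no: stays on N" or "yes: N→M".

Base `e.do:.ge:.te.fle:` (5 syllables):
  The final syllable (5, fle:) is extrametrical; the stress domain is syllables 1–4.
  Weights: 1 e L, 2 do: L, 3 ge: L, 4 te L.
  No heavy syllable in the domain; default to the penultimate syllable (second from the end) of the domain = syllable 3.
  → primary stress on syllable 3.
Suffixed `e.do:.ge:.te.fle:.ne` (6 syllables):
  The final syllable (6, ne) is extrametrical; the stress domain is syllables 1–5.
  Weights: 1 e L, 2 do: L, 3 ge: L, 4 te L, 5 fle: L.
  No heavy syllable in the domain; default to the penultimate syllable (second from the end) of the domain = syllable 4.
  → primary stress on syllable 4.

yes: 3→4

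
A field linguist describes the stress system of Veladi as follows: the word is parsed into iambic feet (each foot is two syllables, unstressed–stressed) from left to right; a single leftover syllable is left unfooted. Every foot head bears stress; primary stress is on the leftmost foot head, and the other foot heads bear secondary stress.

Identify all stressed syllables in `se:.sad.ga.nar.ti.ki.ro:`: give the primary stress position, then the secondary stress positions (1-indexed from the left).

primary 2, secondary 4, 6

Parse left to right into iambic (σˈσ) feet: (se:.ˈsad) (ga.ˈnar) (ti.ˈki) ro:. Syllable 7 is left unfooted.
Foot heads (stressed positions): 2, 4, 6.
End Rule Leftmost: primary stress on the leftmost head = syllable 2.
Secondary stress on 4, 6: se:.ˈsad.ga.ˌnar.ti.ˌki.ro:.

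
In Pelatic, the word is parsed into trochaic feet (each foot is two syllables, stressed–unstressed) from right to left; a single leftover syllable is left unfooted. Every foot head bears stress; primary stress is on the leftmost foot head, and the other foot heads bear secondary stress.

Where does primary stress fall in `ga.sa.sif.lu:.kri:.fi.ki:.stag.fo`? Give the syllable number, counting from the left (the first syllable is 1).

2

Parse right to left into trochaic (ˈσσ) feet: ga (ˈsa.sif) (ˈlu:.kri:) (ˈfi.ki:) (ˈstag.fo). Syllable 1 is left unfooted.
Foot heads (stressed positions): 2, 4, 6, 8.
End Rule Leftmost: primary stress on the leftmost head = syllable 2.
Primary stress: syllable 2 → ga.ˈsa.sif.lu:.kri:.fi.ki:.stag.fo.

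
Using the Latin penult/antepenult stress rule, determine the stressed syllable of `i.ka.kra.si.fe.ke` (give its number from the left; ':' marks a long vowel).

4

Classical Latin: stress the penult if heavy (long vowel or closed), else the antepenult.
Weights: 4 si L, 5 fe L, 6 ke L.
The penult (syllable 5, fe) is light, so stress falls on the antepenult (syllable 4, si).
Stress on syllable 4: i.ka.kra.ˈsi.fe.ke.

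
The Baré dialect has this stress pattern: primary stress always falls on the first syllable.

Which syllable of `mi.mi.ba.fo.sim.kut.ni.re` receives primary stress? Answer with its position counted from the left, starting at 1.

1

The word has 8 syllables; the first syllable is syllable 1 (mi).
Primary stress: syllable 1 → ˈmi.mi.ba.fo.sim.kut.ni.re.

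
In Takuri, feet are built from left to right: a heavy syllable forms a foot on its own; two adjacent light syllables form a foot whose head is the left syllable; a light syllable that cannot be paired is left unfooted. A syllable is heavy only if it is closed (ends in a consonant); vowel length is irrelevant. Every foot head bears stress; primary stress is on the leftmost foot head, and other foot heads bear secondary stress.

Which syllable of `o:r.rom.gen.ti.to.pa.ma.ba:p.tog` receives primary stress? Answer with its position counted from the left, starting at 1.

1

Weights: 1 o:r H, 2 rom H, 3 gen H, 4 ti L, 5 to L, 6 pa L, 7 ma L, 8 ba:p H, 9 tog H.
Parse left to right (heavy = foot alone; LL = one foot; stranded L unfooted): (ˈo:r) (ˈrom) (ˈgen) (ˈti.to) (ˈpa.ma) (ˈba:p) (ˈtog).
Foot heads: 1, 2, 3, 4, 6, 8, 9.
Primary stress on the leftmost head = syllable 1.
Primary stress: syllable 1 → ˈo:r.rom.gen.ti.to.pa.ma.ba:p.tog.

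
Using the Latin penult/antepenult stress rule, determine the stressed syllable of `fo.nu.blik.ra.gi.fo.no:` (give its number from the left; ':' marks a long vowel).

5

Classical Latin: stress the penult if heavy (long vowel or closed), else the antepenult.
Weights: 5 gi L, 6 fo L, 7 no: H.
The penult (syllable 6, fo) is light, so stress falls on the antepenult (syllable 5, gi).
Stress on syllable 5: fo.nu.blik.ra.ˈgi.fo.no:.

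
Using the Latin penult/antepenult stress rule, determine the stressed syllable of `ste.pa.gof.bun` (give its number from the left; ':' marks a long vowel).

Classical Latin: stress the penult if heavy (long vowel or closed), else the antepenult.
Weights: 2 pa L, 3 gof H, 4 bun H.
The penult (syllable 3, gof) is heavy, so it takes stress.
Stress on syllable 3: ste.pa.ˈgof.bun.

3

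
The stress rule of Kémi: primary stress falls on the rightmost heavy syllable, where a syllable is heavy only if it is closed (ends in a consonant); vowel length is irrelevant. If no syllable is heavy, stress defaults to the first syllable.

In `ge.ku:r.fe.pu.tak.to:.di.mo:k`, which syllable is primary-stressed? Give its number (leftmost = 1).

8

Weights: 1 ge L, 2 ku:r H, 3 fe L, 4 pu L, 5 tak H, 6 to: L, 7 di L, 8 mo:k H.
Heavy syllables in the domain: 2, 5, 8. The rightmost is syllable 8 (mo:k).
Primary stress: syllable 8 → ge.ku:r.fe.pu.tak.to:.di.ˈmo:k.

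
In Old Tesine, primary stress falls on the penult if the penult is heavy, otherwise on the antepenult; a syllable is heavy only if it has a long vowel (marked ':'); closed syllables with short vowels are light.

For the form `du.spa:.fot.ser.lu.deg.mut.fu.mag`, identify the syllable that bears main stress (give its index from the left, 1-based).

Weights: 7 mut L, 8 fu L, 9 mag L.
The penult (syllable 8, fu) is light, so stress falls on the antepenult (syllable 7, mut).
Primary stress: syllable 7 → du.spa:.fot.ser.lu.deg.ˈmut.fu.mag.

7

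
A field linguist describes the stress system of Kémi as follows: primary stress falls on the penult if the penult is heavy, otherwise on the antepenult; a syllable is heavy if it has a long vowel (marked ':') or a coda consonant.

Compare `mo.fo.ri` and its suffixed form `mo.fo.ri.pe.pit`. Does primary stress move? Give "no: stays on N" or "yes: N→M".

Base `mo.fo.ri` (3 syllables):
  Weights: 1 mo L, 2 fo L, 3 ri L.
  The penult (syllable 2, fo) is light, so stress falls on the antepenult (syllable 1, mo).
  → primary stress on syllable 1.
Suffixed `mo.fo.ri.pe.pit` (5 syllables):
  Weights: 3 ri L, 4 pe L, 5 pit H.
  The penult (syllable 4, pe) is light, so stress falls on the antepenult (syllable 3, ri).
  → primary stress on syllable 3.

yes: 1→3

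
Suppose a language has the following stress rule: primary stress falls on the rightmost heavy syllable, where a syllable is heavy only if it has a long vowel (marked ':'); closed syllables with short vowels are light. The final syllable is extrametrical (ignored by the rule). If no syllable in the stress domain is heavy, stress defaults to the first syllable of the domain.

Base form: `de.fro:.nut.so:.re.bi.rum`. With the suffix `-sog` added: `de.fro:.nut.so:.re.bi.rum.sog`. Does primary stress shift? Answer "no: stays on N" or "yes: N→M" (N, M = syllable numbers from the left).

no: stays on 4

Base `de.fro:.nut.so:.re.bi.rum` (7 syllables):
  The final syllable (7, rum) is extrametrical; the stress domain is syllables 1–6.
  Weights: 1 de L, 2 fro: H, 3 nut L, 4 so: H, 5 re L, 6 bi L.
  Heavy syllables in the domain: 2, 4. The rightmost is syllable 4 (so:).
  → primary stress on syllable 4.
Suffixed `de.fro:.nut.so:.re.bi.rum.sog` (8 syllables):
  The final syllable (8, sog) is extrametrical; the stress domain is syllables 1–7.
  Weights: 1 de L, 2 fro: H, 3 nut L, 4 so: H, 5 re L, 6 bi L, 7 rum L.
  Heavy syllables in the domain: 2, 4. The rightmost is syllable 4 (so:).
  → primary stress on syllable 4.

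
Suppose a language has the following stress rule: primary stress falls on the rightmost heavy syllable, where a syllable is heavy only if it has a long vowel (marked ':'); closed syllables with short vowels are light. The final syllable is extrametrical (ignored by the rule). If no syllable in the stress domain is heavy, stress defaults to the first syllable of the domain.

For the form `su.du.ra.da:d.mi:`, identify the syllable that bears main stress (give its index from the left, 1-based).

The final syllable (5, mi:) is extrametrical; the stress domain is syllables 1–4.
Weights: 1 su L, 2 du L, 3 ra L, 4 da:d H.
Heavy syllables in the domain: 4. The rightmost is syllable 4 (da:d).
Primary stress: syllable 4 → su.du.ra.ˈda:d.mi:.

4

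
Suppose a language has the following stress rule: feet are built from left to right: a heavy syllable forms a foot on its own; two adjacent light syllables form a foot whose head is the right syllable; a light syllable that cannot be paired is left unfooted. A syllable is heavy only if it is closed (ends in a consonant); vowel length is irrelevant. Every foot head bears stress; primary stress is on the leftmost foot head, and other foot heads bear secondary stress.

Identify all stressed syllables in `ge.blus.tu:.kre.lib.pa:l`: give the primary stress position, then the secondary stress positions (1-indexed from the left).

Weights: 1 ge L, 2 blus H, 3 tu: L, 4 kre L, 5 lib H, 6 pa:l H.
Parse left to right (heavy = foot alone; LL = one foot; stranded L unfooted): ge (ˈblus) (tu:.ˈkre) (ˈlib) (ˈpa:l).
Foot heads: 2, 4, 5, 6.
Primary stress on the leftmost head = syllable 2.
Secondary stress on 4, 5, 6: ge.ˈblus.tu:.ˌkre.ˌlib.ˌpa:l.

primary 2, secondary 4, 5, 6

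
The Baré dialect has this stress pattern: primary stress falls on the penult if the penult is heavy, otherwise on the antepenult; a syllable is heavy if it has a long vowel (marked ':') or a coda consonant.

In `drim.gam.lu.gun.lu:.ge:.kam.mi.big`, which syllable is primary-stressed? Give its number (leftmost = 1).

Weights: 7 kam H, 8 mi L, 9 big H.
The penult (syllable 8, mi) is light, so stress falls on the antepenult (syllable 7, kam).
Primary stress: syllable 7 → drim.gam.lu.gun.lu:.ge:.ˈkam.mi.big.

7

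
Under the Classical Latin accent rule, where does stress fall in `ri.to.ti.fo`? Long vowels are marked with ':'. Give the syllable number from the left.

Classical Latin: stress the penult if heavy (long vowel or closed), else the antepenult.
Weights: 2 to L, 3 ti L, 4 fo L.
The penult (syllable 3, ti) is light, so stress falls on the antepenult (syllable 2, to).
Stress on syllable 2: ri.ˈto.ti.fo.

2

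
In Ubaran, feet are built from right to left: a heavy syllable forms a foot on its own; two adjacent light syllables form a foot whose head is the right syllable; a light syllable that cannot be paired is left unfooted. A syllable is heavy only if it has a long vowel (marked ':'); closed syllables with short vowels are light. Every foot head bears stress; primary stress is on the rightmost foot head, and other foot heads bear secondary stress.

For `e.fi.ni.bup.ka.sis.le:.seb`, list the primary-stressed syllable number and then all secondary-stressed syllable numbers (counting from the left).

primary 7, secondary 2, 4, 6

Weights: 1 e L, 2 fi L, 3 ni L, 4 bup L, 5 ka L, 6 sis L, 7 le: H, 8 seb L.
Parse right to left (heavy = foot alone; LL = one foot; stranded L unfooted): (e.ˈfi) (ni.ˈbup) (ka.ˈsis) (ˈle:) seb.
Foot heads: 2, 4, 6, 7.
Primary stress on the rightmost head = syllable 7.
Secondary stress on 2, 4, 6: e.ˌfi.ni.ˌbup.ka.ˌsis.ˈle:.seb.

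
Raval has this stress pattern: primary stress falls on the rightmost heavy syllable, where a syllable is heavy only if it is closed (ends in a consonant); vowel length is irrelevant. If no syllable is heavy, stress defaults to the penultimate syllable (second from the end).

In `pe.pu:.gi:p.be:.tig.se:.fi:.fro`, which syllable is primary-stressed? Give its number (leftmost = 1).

Weights: 1 pe L, 2 pu: L, 3 gi:p H, 4 be: L, 5 tig H, 6 se: L, 7 fi: L, 8 fro L.
Heavy syllables in the domain: 3, 5. The rightmost is syllable 5 (tig).
Primary stress: syllable 5 → pe.pu:.gi:p.be:.ˈtig.se:.fi:.fro.

5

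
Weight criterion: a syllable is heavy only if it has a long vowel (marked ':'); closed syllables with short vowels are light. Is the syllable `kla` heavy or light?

`kla`: short vowel, open (no coda). Short vowel → light.

light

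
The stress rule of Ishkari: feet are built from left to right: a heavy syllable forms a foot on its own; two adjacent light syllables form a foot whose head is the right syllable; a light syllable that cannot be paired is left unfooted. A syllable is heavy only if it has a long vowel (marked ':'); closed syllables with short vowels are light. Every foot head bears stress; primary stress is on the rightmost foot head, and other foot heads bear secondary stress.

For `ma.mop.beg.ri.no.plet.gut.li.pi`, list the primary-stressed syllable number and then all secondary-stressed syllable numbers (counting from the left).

Weights: 1 ma L, 2 mop L, 3 beg L, 4 ri L, 5 no L, 6 plet L, 7 gut L, 8 li L, 9 pi L.
Parse left to right (heavy = foot alone; LL = one foot; stranded L unfooted): (ma.ˈmop) (beg.ˈri) (no.ˈplet) (gut.ˈli) pi.
Foot heads: 2, 4, 6, 8.
Primary stress on the rightmost head = syllable 8.
Secondary stress on 2, 4, 6: ma.ˌmop.beg.ˌri.no.ˌplet.gut.ˈli.pi.

primary 8, secondary 2, 4, 6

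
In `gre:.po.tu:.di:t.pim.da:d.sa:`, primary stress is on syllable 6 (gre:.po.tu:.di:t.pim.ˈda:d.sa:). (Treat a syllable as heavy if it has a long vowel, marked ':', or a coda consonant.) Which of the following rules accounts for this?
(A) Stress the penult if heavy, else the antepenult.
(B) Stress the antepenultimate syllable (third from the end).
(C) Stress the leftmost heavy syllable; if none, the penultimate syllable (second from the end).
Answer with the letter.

A

Rule A → syllable 6 ✓.
Rule B → syllable 5 (observed: 6).
Rule C → syllable 1 (observed: 6).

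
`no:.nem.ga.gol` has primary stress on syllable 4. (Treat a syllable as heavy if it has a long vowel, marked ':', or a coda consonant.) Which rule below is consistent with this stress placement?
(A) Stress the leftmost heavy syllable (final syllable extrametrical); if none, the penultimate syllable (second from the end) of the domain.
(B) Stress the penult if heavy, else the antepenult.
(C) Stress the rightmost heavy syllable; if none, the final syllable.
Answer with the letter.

C

Rule A → syllable 1 (observed: 4).
Rule B → syllable 2 (observed: 4).
Rule C → syllable 4 ✓.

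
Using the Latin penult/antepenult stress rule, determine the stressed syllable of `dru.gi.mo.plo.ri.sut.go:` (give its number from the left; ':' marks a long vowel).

Classical Latin: stress the penult if heavy (long vowel or closed), else the antepenult.
Weights: 5 ri L, 6 sut H, 7 go: H.
The penult (syllable 6, sut) is heavy, so it takes stress.
Stress on syllable 6: dru.gi.mo.plo.ri.ˈsut.go:.

6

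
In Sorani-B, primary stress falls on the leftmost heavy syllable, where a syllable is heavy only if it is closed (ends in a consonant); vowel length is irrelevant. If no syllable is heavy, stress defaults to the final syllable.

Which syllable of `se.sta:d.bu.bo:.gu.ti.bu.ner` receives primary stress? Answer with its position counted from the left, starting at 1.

2

Weights: 1 se L, 2 sta:d H, 3 bu L, 4 bo: L, 5 gu L, 6 ti L, 7 bu L, 8 ner H.
Heavy syllables in the domain: 2, 8. The leftmost is syllable 2 (sta:d).
Primary stress: syllable 2 → se.ˈsta:d.bu.bo:.gu.ti.bu.ner.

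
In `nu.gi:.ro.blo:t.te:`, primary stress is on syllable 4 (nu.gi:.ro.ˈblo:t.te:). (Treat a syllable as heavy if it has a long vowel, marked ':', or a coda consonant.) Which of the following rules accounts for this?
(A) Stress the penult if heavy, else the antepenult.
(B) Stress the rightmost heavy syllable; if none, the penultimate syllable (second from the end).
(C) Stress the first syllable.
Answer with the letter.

A

Rule A → syllable 4 ✓.
Rule B → syllable 5 (observed: 4).
Rule C → syllable 1 (observed: 4).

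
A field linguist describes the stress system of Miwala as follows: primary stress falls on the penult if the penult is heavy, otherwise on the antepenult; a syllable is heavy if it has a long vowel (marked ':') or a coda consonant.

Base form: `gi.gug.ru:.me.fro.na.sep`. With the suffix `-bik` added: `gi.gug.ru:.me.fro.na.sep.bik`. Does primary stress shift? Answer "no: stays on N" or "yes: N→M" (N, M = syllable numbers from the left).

Base `gi.gug.ru:.me.fro.na.sep` (7 syllables):
  Weights: 5 fro L, 6 na L, 7 sep H.
  The penult (syllable 6, na) is light, so stress falls on the antepenult (syllable 5, fro).
  → primary stress on syllable 5.
Suffixed `gi.gug.ru:.me.fro.na.sep.bik` (8 syllables):
  Weights: 6 na L, 7 sep H, 8 bik H.
  The penult (syllable 7, sep) is heavy, so it takes stress.
  → primary stress on syllable 7.

yes: 5→7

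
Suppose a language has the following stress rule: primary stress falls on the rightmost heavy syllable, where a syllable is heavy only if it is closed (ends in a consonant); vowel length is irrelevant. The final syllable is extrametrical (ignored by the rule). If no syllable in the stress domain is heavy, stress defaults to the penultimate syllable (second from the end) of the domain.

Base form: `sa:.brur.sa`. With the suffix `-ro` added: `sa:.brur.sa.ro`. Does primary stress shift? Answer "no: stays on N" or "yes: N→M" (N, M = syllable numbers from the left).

Base `sa:.brur.sa` (3 syllables):
  The final syllable (3, sa) is extrametrical; the stress domain is syllables 1–2.
  Weights: 1 sa: L, 2 brur H.
  Heavy syllables in the domain: 2. The rightmost is syllable 2 (brur).
  → primary stress on syllable 2.
Suffixed `sa:.brur.sa.ro` (4 syllables):
  The final syllable (4, ro) is extrametrical; the stress domain is syllables 1–3.
  Weights: 1 sa: L, 2 brur H, 3 sa L.
  Heavy syllables in the domain: 2. The rightmost is syllable 2 (brur).
  → primary stress on syllable 2.

no: stays on 2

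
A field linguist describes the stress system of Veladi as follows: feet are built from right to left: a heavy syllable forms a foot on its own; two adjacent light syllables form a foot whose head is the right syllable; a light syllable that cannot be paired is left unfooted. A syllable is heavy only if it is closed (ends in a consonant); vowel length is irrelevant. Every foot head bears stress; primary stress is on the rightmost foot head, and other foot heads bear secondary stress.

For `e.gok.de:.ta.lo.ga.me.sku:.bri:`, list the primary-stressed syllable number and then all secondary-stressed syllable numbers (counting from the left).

Weights: 1 e L, 2 gok H, 3 de: L, 4 ta L, 5 lo L, 6 ga L, 7 me L, 8 sku: L, 9 bri: L.
Parse right to left (heavy = foot alone; LL = one foot; stranded L unfooted): e (ˈgok) de: (ta.ˈlo) (ga.ˈme) (sku:.ˈbri:).
Foot heads: 2, 5, 7, 9.
Primary stress on the rightmost head = syllable 9.
Secondary stress on 2, 5, 7: e.ˌgok.de:.ta.ˌlo.ga.ˌme.sku:.ˈbri:.

primary 9, secondary 2, 5, 7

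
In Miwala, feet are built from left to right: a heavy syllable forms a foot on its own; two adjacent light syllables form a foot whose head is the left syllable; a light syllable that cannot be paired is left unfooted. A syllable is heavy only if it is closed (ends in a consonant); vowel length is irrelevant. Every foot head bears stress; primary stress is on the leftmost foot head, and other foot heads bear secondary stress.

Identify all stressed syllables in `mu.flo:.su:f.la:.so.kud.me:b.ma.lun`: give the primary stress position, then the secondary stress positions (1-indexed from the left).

primary 1, secondary 3, 4, 6, 7, 9

Weights: 1 mu L, 2 flo: L, 3 su:f H, 4 la: L, 5 so L, 6 kud H, 7 me:b H, 8 ma L, 9 lun H.
Parse left to right (heavy = foot alone; LL = one foot; stranded L unfooted): (ˈmu.flo:) (ˈsu:f) (ˈla:.so) (ˈkud) (ˈme:b) ma (ˈlun).
Foot heads: 1, 3, 4, 6, 7, 9.
Primary stress on the leftmost head = syllable 1.
Secondary stress on 3, 4, 6, 7, 9: ˈmu.flo:.ˌsu:f.ˌla:.so.ˌkud.ˌme:b.ma.ˌlun.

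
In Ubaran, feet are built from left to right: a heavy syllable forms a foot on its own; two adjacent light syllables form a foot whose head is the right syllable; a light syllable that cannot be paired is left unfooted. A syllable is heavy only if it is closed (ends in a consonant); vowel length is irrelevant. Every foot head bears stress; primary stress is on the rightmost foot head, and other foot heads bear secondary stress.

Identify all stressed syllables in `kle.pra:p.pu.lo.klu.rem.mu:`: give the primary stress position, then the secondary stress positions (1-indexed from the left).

Weights: 1 kle L, 2 pra:p H, 3 pu L, 4 lo L, 5 klu L, 6 rem H, 7 mu: L.
Parse left to right (heavy = foot alone; LL = one foot; stranded L unfooted): kle (ˈpra:p) (pu.ˈlo) klu (ˈrem) mu:.
Foot heads: 2, 4, 6.
Primary stress on the rightmost head = syllable 6.
Secondary stress on 2, 4: kle.ˌpra:p.pu.ˌlo.klu.ˈrem.mu:.

primary 6, secondary 2, 4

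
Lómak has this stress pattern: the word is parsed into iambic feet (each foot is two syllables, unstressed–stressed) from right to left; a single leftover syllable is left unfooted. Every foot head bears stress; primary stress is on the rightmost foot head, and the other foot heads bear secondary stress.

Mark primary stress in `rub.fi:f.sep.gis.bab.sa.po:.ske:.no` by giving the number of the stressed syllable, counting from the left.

9

Parse right to left into iambic (σˈσ) feet: rub (fi:f.ˈsep) (gis.ˈbab) (sa.ˈpo:) (ske:.ˈno). Syllable 1 is left unfooted.
Foot heads (stressed positions): 3, 5, 7, 9.
End Rule Rightmost: primary stress on the rightmost head = syllable 9.
Primary stress: syllable 9 → rub.fi:f.sep.gis.bab.sa.po:.ske:.ˈno.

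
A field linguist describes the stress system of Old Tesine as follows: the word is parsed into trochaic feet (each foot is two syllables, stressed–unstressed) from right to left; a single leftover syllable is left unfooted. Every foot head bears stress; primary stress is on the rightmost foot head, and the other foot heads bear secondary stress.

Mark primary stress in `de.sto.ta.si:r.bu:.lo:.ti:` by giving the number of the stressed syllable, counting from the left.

Parse right to left into trochaic (ˈσσ) feet: de (ˈsto.ta) (ˈsi:r.bu:) (ˈlo:.ti:). Syllable 1 is left unfooted.
Foot heads (stressed positions): 2, 4, 6.
End Rule Rightmost: primary stress on the rightmost head = syllable 6.
Primary stress: syllable 6 → de.sto.ta.si:r.bu:.ˈlo:.ti:.

6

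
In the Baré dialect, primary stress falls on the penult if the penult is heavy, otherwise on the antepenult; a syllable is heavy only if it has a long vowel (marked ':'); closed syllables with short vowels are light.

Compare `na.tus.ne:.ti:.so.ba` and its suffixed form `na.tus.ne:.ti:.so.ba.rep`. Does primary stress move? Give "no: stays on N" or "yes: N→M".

Base `na.tus.ne:.ti:.so.ba` (6 syllables):
  Weights: 4 ti: H, 5 so L, 6 ba L.
  The penult (syllable 5, so) is light, so stress falls on the antepenult (syllable 4, ti:).
  → primary stress on syllable 4.
Suffixed `na.tus.ne:.ti:.so.ba.rep` (7 syllables):
  Weights: 5 so L, 6 ba L, 7 rep L.
  The penult (syllable 6, ba) is light, so stress falls on the antepenult (syllable 5, so).
  → primary stress on syllable 5.

yes: 4→5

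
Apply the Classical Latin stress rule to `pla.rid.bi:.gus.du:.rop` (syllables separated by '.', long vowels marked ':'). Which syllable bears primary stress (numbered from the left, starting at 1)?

Classical Latin: stress the penult if heavy (long vowel or closed), else the antepenult.
Weights: 4 gus H, 5 du: H, 6 rop H.
The penult (syllable 5, du:) is heavy, so it takes stress.
Stress on syllable 5: pla.rid.bi:.gus.ˈdu:.rop.

5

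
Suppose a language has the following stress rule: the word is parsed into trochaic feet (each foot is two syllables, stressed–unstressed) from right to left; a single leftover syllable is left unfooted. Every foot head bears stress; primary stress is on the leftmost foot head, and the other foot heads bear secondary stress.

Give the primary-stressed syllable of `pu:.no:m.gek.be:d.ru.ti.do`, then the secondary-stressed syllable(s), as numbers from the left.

Parse right to left into trochaic (ˈσσ) feet: pu: (ˈno:m.gek) (ˈbe:d.ru) (ˈti.do). Syllable 1 is left unfooted.
Foot heads (stressed positions): 2, 4, 6.
End Rule Leftmost: primary stress on the leftmost head = syllable 2.
Secondary stress on 4, 6: pu:.ˈno:m.gek.ˌbe:d.ru.ˌti.do.

primary 2, secondary 4, 6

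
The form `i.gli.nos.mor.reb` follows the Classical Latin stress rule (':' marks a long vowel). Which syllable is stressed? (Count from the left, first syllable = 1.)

4

Classical Latin: stress the penult if heavy (long vowel or closed), else the antepenult.
Weights: 3 nos H, 4 mor H, 5 reb H.
The penult (syllable 4, mor) is heavy, so it takes stress.
Stress on syllable 4: i.gli.nos.ˈmor.reb.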